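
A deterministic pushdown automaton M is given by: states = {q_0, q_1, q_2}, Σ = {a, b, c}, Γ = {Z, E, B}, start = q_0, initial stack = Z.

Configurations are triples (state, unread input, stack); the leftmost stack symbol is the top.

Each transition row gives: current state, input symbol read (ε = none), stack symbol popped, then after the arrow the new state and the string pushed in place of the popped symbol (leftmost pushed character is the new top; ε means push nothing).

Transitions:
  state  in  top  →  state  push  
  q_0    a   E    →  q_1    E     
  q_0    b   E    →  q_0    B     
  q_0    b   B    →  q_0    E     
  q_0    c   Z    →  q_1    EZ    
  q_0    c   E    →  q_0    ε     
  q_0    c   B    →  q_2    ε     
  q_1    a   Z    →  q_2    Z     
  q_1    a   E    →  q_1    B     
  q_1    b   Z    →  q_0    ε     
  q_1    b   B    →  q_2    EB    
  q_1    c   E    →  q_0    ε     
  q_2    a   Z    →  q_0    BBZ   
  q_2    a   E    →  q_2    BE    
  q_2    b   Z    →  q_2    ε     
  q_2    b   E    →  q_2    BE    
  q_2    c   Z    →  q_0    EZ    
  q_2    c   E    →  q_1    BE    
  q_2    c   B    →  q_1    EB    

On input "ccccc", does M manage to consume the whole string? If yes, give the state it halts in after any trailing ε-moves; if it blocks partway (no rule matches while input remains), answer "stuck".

q_1

(q_0, ccccc, Z) ⊢ (q_1, cccc, EZ) ⊢ (q_0, ccc, Z) ⊢ (q_1, cc, EZ) ⊢ (q_0, c, Z) ⊢ (q_1, ε, EZ)
All input consumed; M is in state q_1.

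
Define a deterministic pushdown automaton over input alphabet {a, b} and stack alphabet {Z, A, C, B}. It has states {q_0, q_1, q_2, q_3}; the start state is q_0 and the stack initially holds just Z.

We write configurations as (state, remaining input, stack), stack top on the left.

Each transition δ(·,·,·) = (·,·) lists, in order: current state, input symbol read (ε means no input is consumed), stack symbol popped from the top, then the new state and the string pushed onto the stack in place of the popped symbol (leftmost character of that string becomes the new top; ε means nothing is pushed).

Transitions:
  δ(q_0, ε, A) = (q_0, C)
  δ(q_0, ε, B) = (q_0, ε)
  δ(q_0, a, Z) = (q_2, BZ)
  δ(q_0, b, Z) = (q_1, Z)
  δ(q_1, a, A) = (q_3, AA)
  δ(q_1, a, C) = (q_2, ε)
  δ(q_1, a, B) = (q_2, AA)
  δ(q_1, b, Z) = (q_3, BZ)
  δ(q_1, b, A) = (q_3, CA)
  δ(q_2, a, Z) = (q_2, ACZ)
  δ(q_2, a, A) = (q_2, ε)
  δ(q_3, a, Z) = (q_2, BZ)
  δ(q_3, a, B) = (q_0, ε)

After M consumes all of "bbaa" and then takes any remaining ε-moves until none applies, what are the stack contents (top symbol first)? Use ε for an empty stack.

(q_0, bbaa, Z) ⊢ (q_1, baa, Z) ⊢ (q_3, aa, BZ) ⊢ (q_0, a, Z) ⊢ (q_2, ε, BZ)
All input consumed in state q_2 with stack BZ.

BZ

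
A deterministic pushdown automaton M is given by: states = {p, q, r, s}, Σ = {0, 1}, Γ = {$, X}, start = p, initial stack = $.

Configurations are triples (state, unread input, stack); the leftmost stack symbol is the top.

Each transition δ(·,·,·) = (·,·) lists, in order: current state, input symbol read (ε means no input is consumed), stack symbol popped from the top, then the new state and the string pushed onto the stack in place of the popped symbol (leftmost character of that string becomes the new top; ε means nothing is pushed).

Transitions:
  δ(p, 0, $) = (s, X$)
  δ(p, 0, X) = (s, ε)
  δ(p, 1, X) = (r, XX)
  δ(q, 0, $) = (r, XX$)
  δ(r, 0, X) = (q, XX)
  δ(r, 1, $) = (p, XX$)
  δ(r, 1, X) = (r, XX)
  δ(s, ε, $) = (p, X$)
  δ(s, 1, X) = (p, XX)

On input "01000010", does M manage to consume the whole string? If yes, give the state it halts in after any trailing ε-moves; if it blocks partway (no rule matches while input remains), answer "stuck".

stuck

(p, 01000010, $) ⊢ (s, 1000010, X$) ⊢ (p, 000010, XX$) ⊢ (s, 00010, X$)
No transition for (s, 0, top X); M blocks with input 00010 remaining.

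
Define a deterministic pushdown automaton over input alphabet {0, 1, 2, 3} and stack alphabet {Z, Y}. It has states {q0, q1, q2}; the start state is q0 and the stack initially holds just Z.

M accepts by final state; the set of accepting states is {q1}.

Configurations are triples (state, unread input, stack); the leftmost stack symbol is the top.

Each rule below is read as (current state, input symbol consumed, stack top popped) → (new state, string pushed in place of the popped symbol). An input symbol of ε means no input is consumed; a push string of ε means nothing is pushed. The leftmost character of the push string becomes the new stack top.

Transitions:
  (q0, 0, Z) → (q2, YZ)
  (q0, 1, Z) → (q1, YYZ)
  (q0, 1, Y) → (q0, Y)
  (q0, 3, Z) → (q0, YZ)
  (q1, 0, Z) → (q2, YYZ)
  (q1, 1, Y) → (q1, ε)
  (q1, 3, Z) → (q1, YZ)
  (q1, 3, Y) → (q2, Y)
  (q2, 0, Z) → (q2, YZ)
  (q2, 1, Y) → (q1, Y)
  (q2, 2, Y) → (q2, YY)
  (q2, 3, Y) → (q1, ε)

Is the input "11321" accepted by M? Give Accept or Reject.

(q0, 11321, Z) ⊢ (q1, 1321, YYZ) ⊢ (q1, 321, YZ) ⊢ (q2, 21, YZ) ⊢ (q2, 1, YYZ) ⊢ (q1, ε, YYZ)
All input consumed; state q1 ∈ F.

Accept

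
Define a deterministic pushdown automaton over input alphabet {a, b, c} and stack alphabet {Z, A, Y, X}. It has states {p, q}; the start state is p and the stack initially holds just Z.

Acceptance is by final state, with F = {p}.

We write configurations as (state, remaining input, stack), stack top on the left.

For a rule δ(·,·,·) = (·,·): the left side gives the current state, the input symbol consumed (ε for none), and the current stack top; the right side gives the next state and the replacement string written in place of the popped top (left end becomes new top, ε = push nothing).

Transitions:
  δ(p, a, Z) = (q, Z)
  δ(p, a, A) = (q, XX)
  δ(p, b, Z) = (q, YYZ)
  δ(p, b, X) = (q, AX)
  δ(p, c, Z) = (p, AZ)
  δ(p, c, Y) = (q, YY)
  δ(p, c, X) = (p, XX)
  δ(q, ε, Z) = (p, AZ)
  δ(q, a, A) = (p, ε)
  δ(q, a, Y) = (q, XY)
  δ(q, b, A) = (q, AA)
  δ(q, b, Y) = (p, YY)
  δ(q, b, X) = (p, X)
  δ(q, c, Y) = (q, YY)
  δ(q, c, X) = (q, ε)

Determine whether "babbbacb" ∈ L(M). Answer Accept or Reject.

Reject

(p, babbbacb, Z) ⊢ (q, abbbacb, YYZ) ⊢ (q, bbbacb, XYYZ) ⊢ (p, bbacb, XYYZ) ⊢ (q, bacb, AXYYZ) ⊢ (q, acb, AAXYYZ) ⊢ (p, cb, AXYYZ)
No transition applies at (p, cb, AXYYZ); input not fully consumed.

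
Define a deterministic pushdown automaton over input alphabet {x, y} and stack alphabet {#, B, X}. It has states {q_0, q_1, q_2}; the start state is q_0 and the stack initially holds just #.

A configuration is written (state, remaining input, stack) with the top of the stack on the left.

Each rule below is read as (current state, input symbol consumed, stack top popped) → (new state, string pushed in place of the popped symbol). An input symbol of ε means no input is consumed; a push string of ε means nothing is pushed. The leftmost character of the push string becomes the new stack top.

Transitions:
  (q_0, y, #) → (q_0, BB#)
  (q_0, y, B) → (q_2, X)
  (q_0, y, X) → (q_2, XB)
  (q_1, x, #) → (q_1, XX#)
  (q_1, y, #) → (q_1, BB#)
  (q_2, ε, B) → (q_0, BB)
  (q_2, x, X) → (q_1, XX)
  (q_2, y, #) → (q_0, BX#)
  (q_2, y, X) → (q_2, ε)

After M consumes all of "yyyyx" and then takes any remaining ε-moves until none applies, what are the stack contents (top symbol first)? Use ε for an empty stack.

(q_0, yyyyx, #)
  read y, top #: go to q_0, push BB# → (q_0, yyyx, BB#)
  read y, top B: go to q_2, push X → (q_2, yyx, XB#)
  read y, top X: go to q_2, push ε → (q_2, yx, B#)
  ε-move, top B: go to q_0, push BB → (q_0, yx, BB#)
  read y, top B: go to q_2, push X → (q_2, x, XB#)
  read x, top X: go to q_1, push XX → (q_1, ε, XXB#)
All input consumed in state q_1 with stack XXB#.

XXB#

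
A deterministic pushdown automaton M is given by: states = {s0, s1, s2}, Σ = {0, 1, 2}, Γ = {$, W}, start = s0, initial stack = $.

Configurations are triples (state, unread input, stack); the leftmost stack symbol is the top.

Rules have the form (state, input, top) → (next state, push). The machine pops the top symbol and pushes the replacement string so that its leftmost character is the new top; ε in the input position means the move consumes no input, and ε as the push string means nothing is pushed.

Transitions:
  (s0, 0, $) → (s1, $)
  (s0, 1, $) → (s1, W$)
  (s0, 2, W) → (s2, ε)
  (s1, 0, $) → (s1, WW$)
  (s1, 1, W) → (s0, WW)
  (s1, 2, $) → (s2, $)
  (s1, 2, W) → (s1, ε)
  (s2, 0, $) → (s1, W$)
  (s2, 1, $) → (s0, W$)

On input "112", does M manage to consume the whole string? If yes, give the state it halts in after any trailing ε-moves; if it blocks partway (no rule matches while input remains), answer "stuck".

(s0, 112, $)
  read 1, top $: go to s1, push W$ → (s1, 12, W$)
  read 1, top W: go to s0, push WW → (s0, 2, WW$)
  read 2, top W: go to s2, push ε → (s2, ε, W$)
All input consumed; M is in state s2.

s2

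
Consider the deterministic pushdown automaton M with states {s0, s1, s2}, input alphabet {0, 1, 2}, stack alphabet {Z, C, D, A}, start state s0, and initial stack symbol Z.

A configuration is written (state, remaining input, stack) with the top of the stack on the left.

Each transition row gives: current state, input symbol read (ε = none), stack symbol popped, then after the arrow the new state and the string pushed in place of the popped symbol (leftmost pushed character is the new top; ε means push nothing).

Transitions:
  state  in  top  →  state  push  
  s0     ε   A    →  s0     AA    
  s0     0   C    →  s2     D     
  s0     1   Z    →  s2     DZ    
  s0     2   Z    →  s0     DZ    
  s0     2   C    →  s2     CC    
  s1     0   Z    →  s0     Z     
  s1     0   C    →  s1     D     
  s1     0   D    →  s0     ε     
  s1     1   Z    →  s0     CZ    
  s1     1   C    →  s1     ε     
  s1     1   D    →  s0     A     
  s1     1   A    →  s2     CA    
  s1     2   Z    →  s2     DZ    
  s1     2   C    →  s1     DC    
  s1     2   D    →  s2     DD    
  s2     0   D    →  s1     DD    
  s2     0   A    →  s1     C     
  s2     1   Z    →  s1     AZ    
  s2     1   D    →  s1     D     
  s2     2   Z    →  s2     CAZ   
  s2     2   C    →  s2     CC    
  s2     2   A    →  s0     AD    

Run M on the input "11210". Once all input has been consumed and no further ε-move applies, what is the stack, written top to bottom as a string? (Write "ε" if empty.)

DZ

(s0, 11210, Z)
  read 1, top Z: go to s2, push DZ → (s2, 1210, DZ)
  read 1, top D: go to s1, push D → (s1, 210, DZ)
  read 2, top D: go to s2, push DD → (s2, 10, DDZ)
  read 1, top D: go to s1, push D → (s1, 0, DDZ)
  read 0, top D: go to s0, push ε → (s0, ε, DZ)
All input consumed in state s0 with stack DZ.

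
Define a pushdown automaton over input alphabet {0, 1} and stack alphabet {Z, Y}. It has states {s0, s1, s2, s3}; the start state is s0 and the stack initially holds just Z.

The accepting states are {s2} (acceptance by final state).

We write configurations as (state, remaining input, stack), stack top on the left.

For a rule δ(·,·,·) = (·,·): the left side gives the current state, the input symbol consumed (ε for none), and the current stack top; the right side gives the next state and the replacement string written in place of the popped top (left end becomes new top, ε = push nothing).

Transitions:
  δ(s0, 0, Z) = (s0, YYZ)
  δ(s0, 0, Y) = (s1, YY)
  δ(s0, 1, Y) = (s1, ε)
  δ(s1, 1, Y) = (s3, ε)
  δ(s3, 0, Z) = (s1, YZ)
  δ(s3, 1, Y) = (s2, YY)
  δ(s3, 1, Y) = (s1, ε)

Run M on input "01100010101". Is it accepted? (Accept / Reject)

No computation consumes all input and reaches a final state.

Reject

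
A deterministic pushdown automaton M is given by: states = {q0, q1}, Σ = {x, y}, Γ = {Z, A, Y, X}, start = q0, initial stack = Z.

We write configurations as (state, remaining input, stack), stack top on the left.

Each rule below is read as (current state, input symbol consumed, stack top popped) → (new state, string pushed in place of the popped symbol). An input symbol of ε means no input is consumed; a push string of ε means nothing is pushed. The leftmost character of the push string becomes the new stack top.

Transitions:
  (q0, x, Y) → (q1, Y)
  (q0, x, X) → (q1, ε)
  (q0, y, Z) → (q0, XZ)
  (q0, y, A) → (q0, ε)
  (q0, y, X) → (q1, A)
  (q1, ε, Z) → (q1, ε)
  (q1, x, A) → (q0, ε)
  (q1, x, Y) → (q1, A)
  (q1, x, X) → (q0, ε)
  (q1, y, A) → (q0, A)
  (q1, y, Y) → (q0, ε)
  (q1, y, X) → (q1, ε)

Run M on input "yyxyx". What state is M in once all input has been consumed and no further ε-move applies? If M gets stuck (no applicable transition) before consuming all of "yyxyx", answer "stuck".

q1

(q0, yyxyx, Z)
  read y, top Z: go to q0, push XZ → (q0, yxyx, XZ)
  read y, top X: go to q1, push A → (q1, xyx, AZ)
  read x, top A: go to q0, push ε → (q0, yx, Z)
  read y, top Z: go to q0, push XZ → (q0, x, XZ)
  read x, top X: go to q1, push ε → (q1, ε, Z)
  ε-move, top Z: go to q1, push ε → (q1, ε, ε)
All input consumed; M is in state q1.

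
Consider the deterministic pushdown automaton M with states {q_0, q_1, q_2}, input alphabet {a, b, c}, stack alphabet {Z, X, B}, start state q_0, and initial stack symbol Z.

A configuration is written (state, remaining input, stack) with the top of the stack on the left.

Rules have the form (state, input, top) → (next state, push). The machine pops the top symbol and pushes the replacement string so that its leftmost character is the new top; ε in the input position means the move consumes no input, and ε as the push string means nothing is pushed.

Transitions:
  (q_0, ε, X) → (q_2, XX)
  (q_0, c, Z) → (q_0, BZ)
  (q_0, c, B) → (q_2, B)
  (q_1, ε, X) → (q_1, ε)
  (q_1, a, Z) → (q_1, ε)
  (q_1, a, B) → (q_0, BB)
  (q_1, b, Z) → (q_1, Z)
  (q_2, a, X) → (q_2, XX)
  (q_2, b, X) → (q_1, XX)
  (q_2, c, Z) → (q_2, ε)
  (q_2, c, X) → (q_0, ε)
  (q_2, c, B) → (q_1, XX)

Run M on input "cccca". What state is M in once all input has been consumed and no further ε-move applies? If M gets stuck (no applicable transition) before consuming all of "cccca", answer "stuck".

stuck

(q_0, cccca, Z)
  read c, top Z: go to q_0, push BZ → (q_0, ccca, BZ)
  read c, top B: go to q_2, push B → (q_2, cca, BZ)
  read c, top B: go to q_1, push XX → (q_1, ca, XXZ)
  ε-move, top X: go to q_1, push ε → (q_1, ca, XZ)
  ε-move, top X: go to q_1, push ε → (q_1, ca, Z)
No transition for (q_1, c, top Z); M blocks with input ca remaining.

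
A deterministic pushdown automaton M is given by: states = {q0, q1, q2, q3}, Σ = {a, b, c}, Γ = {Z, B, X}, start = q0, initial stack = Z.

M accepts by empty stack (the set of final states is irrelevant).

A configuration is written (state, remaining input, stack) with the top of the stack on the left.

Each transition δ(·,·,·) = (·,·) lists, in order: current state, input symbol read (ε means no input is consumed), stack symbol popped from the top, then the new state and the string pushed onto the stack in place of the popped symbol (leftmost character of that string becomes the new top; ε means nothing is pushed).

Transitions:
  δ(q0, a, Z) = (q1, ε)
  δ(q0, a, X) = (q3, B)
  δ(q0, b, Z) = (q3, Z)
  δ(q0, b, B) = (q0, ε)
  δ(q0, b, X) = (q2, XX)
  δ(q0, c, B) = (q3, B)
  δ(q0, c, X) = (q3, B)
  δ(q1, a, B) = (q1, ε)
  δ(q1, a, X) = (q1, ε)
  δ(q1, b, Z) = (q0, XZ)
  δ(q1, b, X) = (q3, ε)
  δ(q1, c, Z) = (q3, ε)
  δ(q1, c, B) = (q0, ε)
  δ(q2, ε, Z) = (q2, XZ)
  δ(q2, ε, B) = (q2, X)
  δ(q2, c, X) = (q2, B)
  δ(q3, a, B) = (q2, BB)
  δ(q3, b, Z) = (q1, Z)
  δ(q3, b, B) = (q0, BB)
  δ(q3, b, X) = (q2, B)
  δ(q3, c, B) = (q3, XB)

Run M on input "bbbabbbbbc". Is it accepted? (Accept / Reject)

(q0, bbbabbbbbc, Z)
  read b, top Z: go to q3, push Z → (q3, bbabbbbbc, Z)
  read b, top Z: go to q1, push Z → (q1, babbbbbc, Z)
  read b, top Z: go to q0, push XZ → (q0, abbbbbc, XZ)
  read a, top X: go to q3, push B → (q3, bbbbbc, BZ)
  read b, top B: go to q0, push BB → (q0, bbbbc, BBZ)
  read b, top B: go to q0, push ε → (q0, bbbc, BZ)
  read b, top B: go to q0, push ε → (q0, bbc, Z)
  read b, top Z: go to q3, push Z → (q3, bc, Z)
  read b, top Z: go to q1, push Z → (q1, c, Z)
  read c, top Z: go to q3, push ε → (q3, ε, ε)
All input consumed and the stack is empty.

Accept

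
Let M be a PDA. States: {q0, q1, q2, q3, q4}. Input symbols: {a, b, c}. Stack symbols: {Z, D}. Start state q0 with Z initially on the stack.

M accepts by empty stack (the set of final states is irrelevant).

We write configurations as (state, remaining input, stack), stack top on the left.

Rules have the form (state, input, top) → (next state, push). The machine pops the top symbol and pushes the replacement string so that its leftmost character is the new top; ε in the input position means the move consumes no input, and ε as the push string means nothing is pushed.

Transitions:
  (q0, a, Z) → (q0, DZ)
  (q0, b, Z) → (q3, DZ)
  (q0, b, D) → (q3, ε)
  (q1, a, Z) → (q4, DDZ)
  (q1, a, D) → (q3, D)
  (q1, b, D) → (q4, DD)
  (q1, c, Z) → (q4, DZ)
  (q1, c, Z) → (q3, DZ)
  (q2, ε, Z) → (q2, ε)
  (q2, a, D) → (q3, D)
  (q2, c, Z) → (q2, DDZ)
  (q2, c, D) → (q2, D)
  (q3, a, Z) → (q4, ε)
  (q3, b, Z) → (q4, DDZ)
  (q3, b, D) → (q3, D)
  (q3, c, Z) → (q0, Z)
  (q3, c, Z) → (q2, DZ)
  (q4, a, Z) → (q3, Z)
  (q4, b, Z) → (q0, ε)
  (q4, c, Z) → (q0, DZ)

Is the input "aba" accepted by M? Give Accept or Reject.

Accept

One accepting computation: (q0, aba, Z) ⊢ (q0, ba, DZ) ⊢ (q3, a, Z) ⊢ (q4, ε, ε)
All input consumed and the stack is empty.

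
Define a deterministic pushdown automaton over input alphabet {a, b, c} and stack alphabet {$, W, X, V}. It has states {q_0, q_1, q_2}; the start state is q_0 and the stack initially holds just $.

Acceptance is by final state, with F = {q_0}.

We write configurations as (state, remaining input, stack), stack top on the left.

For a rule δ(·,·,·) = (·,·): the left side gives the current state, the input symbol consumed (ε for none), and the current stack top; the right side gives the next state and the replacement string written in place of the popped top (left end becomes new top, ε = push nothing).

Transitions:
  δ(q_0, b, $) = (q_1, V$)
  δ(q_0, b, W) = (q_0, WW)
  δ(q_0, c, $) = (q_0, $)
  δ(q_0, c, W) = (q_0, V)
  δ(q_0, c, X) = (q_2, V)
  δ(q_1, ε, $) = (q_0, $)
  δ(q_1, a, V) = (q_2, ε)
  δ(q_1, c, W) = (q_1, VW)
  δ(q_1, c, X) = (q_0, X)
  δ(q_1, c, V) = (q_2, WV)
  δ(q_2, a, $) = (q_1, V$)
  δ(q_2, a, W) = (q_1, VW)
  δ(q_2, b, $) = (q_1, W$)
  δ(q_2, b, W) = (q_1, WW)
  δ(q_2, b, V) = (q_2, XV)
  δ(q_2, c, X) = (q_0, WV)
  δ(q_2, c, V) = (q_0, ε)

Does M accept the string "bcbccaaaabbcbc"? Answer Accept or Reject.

Reject

(q_0, bcbccaaaabbcbc, $)
  read b, top $: go to q_1, push V$ → (q_1, cbccaaaabbcbc, V$)
  read c, top V: go to q_2, push WV → (q_2, bccaaaabbcbc, WV$)
  read b, top W: go to q_1, push WW → (q_1, ccaaaabbcbc, WWV$)
  read c, top W: go to q_1, push VW → (q_1, caaaabbcbc, VWWV$)
  read c, top V: go to q_2, push WV → (q_2, aaaabbcbc, WVWWV$)
  read a, top W: go to q_1, push VW → (q_1, aaabbcbc, VWVWWV$)
  read a, top V: go to q_2, push ε → (q_2, aabbcbc, WVWWV$)
  read a, top W: go to q_1, push VW → (q_1, abbcbc, VWVWWV$)
  read a, top V: go to q_2, push ε → (q_2, bbcbc, WVWWV$)
  read b, top W: go to q_1, push WW → (q_1, bcbc, WWVWWV$)
No transition applies at (q_1, bcbc, WWVWWV$); input not fully consumed.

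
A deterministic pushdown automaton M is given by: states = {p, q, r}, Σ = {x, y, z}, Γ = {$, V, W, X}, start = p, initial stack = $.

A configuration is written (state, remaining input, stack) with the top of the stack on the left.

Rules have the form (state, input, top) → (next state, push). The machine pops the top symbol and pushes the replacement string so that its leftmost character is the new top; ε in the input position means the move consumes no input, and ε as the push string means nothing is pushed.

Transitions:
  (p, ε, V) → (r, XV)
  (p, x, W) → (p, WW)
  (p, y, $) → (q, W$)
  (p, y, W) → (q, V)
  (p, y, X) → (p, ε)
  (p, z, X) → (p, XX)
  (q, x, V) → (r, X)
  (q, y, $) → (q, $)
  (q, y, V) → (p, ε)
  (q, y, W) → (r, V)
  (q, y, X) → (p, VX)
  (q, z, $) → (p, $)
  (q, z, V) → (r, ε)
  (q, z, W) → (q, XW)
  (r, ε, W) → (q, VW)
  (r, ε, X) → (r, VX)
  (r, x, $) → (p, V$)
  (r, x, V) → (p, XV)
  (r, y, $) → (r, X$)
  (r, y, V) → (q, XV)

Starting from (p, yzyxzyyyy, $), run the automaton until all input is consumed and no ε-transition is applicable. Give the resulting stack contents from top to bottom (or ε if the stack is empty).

VXVXVXVXVXW$

(p, yzyxzyyyy, $)
  read y, top $: go to q, push W$ → (q, zyxzyyyy, W$)
  read z, top W: go to q, push XW → (q, yxzyyyy, XW$)
  read y, top X: go to p, push VX → (p, xzyyyy, VXW$)
  ε-move, top V: go to r, push XV → (r, xzyyyy, XVXW$)
  ε-move, top X: go to r, push VX → (r, xzyyyy, VXVXW$)
  read x, top V: go to p, push XV → (p, zyyyy, XVXVXW$)
  read z, top X: go to p, push XX → (p, yyyy, XXVXVXW$)
  read y, top X: go to p, push ε → (p, yyy, XVXVXW$)
  read y, top X: go to p, push ε → (p, yy, VXVXW$)
  ε-move, top V: go to r, push XV → (r, yy, XVXVXW$)
  ε-move, top X: go to r, push VX → (r, yy, VXVXVXW$)
  read y, top V: go to q, push XV → (q, y, XVXVXVXW$)
  read y, top X: go to p, push VX → (p, ε, VXVXVXVXW$)
  ε-move, top V: go to r, push XV → (r, ε, XVXVXVXVXW$)
  ε-move, top X: go to r, push VX → (r, ε, VXVXVXVXVXW$)
All input consumed in state r with stack VXVXVXVXVXW$.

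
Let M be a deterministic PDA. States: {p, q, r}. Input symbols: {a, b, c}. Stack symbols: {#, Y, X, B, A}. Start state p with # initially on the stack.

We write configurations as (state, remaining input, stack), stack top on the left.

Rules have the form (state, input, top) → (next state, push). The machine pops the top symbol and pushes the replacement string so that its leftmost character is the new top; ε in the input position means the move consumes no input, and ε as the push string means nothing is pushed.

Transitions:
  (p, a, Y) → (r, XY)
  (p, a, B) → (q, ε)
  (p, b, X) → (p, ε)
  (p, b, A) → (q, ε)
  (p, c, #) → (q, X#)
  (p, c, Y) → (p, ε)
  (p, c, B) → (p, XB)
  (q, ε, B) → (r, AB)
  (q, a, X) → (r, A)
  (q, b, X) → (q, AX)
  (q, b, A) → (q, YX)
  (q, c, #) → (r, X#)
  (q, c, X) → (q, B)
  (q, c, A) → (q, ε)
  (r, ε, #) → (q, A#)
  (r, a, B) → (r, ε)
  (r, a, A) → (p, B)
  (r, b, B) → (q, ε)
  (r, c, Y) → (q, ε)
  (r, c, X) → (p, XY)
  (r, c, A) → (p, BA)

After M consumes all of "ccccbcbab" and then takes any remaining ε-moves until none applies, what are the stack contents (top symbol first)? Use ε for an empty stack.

YXB#

(p, ccccbcbab, #) ⊢ (q, cccbcbab, X#) ⊢ (q, ccbcbab, B#) ⊢ (r, ccbcbab, AB#) ⊢ (p, cbcbab, BAB#) ⊢ (p, bcbab, XBAB#) ⊢ (p, cbab, BAB#) ⊢ (p, bab, XBAB#) ⊢ (p, ab, BAB#) ⊢ (q, b, AB#) ⊢ (q, ε, YXB#)
All input consumed in state q with stack YXB#.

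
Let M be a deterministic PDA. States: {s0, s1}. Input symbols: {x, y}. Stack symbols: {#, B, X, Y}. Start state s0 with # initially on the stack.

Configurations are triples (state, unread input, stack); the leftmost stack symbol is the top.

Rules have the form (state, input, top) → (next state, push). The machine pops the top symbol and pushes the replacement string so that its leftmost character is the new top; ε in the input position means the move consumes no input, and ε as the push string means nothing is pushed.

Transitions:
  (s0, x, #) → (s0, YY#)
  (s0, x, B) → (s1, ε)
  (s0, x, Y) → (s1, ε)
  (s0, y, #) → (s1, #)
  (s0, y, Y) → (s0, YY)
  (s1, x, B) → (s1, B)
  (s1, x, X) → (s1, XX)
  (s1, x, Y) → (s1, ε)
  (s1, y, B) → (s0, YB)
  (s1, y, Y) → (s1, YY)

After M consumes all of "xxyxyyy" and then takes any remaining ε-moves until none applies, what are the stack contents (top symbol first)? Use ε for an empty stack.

YYYY#

(s0, xxyxyyy, #)
  read x, top #: go to s0, push YY# → (s0, xyxyyy, YY#)
  read x, top Y: go to s1, push ε → (s1, yxyyy, Y#)
  read y, top Y: go to s1, push YY → (s1, xyyy, YY#)
  read x, top Y: go to s1, push ε → (s1, yyy, Y#)
  read y, top Y: go to s1, push YY → (s1, yy, YY#)
  read y, top Y: go to s1, push YY → (s1, y, YYY#)
  read y, top Y: go to s1, push YY → (s1, ε, YYYY#)
All input consumed in state s1 with stack YYYY#.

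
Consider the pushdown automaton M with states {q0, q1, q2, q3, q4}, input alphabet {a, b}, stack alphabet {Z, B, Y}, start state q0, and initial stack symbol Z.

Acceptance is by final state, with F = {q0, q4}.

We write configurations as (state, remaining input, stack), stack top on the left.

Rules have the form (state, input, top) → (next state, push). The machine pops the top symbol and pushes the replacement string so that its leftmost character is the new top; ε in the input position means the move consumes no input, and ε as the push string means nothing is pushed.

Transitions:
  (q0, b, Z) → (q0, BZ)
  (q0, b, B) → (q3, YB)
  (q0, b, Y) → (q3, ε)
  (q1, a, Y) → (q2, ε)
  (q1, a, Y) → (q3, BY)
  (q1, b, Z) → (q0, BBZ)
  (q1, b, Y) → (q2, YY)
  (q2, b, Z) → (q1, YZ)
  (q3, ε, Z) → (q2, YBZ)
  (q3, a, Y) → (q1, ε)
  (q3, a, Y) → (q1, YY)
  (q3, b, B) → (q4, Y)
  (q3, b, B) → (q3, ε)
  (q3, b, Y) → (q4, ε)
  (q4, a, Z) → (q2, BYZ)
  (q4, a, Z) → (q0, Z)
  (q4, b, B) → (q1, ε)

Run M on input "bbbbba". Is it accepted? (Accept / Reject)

No computation consumes all input and reaches a final state.

Reject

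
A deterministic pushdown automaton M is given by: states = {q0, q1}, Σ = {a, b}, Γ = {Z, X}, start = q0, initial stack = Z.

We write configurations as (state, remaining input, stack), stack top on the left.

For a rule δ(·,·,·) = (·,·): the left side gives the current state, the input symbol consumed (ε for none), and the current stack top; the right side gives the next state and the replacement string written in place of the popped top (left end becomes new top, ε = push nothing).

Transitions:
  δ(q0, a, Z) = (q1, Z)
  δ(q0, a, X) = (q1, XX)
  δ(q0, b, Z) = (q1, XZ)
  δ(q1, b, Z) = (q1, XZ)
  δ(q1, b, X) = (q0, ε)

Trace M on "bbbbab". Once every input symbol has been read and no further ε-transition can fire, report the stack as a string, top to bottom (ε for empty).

XZ

(q0, bbbbab, Z)
  read b, top Z: go to q1, push XZ → (q1, bbbab, XZ)
  read b, top X: go to q0, push ε → (q0, bbab, Z)
  read b, top Z: go to q1, push XZ → (q1, bab, XZ)
  read b, top X: go to q0, push ε → (q0, ab, Z)
  read a, top Z: go to q1, push Z → (q1, b, Z)
  read b, top Z: go to q1, push XZ → (q1, ε, XZ)
All input consumed in state q1 with stack XZ.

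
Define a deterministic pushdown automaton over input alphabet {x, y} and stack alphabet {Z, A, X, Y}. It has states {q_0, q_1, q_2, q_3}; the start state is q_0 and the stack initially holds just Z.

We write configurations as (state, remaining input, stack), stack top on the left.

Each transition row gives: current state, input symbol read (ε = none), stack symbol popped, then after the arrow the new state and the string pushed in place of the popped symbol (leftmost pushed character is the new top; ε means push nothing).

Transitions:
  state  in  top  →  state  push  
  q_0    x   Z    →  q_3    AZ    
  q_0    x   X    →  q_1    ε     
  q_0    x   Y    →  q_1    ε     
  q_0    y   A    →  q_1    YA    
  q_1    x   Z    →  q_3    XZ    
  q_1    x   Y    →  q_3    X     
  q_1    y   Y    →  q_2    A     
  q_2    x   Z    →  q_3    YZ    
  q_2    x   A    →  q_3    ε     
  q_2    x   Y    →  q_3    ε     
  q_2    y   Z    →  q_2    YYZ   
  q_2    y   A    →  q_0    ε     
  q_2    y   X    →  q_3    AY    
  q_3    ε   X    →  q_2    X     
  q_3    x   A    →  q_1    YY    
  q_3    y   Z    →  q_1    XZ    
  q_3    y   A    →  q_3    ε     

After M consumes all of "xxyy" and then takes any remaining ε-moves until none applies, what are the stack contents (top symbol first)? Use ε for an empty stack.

(q_0, xxyy, Z) ⊢ (q_3, xyy, AZ) ⊢ (q_1, yy, YYZ) ⊢ (q_2, y, AYZ) ⊢ (q_0, ε, YZ)
All input consumed in state q_0 with stack YZ.

YZ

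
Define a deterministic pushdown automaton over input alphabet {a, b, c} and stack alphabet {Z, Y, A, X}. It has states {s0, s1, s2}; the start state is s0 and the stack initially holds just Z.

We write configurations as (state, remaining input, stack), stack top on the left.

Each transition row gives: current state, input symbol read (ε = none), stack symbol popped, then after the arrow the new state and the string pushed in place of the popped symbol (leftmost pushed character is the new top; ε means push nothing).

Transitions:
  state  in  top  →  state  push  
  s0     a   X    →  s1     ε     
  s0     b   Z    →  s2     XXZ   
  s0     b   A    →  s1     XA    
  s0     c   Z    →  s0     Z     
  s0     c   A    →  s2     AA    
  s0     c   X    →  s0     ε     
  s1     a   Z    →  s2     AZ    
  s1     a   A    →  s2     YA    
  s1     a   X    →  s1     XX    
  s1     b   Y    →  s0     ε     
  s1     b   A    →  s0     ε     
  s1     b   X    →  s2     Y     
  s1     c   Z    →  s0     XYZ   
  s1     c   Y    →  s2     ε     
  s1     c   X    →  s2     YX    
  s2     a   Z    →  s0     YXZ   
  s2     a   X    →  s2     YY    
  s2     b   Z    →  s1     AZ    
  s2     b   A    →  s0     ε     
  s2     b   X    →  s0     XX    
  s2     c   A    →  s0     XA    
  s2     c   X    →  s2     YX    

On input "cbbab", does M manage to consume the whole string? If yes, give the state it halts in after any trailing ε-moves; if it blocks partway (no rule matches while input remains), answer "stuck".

(s0, cbbab, Z)
  read c, top Z: go to s0, push Z → (s0, bbab, Z)
  read b, top Z: go to s2, push XXZ → (s2, bab, XXZ)
  read b, top X: go to s0, push XX → (s0, ab, XXXZ)
  read a, top X: go to s1, push ε → (s1, b, XXZ)
  read b, top X: go to s2, push Y → (s2, ε, YXZ)
All input consumed; M is in state s2.

s2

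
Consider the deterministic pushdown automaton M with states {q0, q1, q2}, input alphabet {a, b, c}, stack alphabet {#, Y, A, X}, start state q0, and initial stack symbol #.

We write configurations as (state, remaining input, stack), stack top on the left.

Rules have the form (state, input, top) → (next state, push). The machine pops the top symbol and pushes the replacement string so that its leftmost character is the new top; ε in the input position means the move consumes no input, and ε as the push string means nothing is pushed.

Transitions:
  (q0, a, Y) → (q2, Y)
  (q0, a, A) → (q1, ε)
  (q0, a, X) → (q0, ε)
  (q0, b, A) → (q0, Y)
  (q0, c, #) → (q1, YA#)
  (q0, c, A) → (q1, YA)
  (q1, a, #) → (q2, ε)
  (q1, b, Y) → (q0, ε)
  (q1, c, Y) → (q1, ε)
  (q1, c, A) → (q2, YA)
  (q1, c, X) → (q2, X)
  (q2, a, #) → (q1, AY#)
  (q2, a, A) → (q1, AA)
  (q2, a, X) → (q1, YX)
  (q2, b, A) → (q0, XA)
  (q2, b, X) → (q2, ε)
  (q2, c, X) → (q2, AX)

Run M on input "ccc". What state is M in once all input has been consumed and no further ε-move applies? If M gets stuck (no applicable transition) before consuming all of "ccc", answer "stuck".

(q0, ccc, #)
  read c, top #: go to q1, push YA# → (q1, cc, YA#)
  read c, top Y: go to q1, push ε → (q1, c, A#)
  read c, top A: go to q2, push YA → (q2, ε, YA#)
All input consumed; M is in state q2.

q2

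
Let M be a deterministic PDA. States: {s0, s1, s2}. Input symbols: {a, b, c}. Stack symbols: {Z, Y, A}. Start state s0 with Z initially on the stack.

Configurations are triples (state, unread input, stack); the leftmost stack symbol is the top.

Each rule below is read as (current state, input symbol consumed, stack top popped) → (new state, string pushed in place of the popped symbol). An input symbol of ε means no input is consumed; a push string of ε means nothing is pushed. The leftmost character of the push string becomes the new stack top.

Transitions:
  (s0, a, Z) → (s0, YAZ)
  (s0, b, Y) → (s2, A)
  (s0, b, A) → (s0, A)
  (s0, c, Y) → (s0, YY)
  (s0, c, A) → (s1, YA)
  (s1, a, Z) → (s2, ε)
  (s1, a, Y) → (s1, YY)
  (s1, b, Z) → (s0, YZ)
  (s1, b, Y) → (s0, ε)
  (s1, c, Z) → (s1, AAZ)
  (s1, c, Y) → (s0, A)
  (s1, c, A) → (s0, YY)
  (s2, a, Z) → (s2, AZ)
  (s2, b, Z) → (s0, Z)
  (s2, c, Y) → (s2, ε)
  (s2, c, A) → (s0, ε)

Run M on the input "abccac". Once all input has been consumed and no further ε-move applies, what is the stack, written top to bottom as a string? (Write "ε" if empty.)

AYAZ

(s0, abccac, Z) ⊢ (s0, bccac, YAZ) ⊢ (s2, ccac, AAZ) ⊢ (s0, cac, AZ) ⊢ (s1, ac, YAZ) ⊢ (s1, c, YYAZ) ⊢ (s0, ε, AYAZ)
All input consumed in state s0 with stack AYAZ.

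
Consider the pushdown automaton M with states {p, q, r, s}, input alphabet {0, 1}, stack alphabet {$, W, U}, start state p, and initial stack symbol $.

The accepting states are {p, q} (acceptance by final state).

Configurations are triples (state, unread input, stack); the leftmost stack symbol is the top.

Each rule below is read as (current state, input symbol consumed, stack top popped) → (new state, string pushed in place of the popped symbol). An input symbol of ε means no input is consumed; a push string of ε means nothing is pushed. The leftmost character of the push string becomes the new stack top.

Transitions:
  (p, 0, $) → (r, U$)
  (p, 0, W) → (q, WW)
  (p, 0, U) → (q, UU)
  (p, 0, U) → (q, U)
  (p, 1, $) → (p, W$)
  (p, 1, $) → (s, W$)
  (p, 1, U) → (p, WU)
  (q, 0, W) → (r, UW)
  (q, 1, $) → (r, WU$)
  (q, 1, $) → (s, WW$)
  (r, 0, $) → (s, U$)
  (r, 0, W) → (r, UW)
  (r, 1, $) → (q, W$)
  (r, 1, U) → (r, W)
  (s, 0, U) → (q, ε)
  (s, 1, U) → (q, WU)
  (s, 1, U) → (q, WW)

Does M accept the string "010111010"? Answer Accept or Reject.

Reject

No computation consumes all input and reaches a final state.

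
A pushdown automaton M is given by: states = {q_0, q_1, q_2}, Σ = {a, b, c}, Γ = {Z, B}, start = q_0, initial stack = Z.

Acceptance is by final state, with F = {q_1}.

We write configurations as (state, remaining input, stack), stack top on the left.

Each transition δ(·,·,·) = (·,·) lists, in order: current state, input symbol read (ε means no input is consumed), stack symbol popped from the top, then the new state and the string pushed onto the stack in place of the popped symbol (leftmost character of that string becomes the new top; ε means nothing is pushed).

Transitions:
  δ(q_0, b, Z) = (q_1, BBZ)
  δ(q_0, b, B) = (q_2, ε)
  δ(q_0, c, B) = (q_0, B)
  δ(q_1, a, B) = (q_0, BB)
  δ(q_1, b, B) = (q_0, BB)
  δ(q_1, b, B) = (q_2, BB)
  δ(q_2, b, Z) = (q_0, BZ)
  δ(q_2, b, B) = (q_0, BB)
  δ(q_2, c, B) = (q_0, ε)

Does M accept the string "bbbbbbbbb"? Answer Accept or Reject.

Reject

No computation consumes all input and reaches a final state.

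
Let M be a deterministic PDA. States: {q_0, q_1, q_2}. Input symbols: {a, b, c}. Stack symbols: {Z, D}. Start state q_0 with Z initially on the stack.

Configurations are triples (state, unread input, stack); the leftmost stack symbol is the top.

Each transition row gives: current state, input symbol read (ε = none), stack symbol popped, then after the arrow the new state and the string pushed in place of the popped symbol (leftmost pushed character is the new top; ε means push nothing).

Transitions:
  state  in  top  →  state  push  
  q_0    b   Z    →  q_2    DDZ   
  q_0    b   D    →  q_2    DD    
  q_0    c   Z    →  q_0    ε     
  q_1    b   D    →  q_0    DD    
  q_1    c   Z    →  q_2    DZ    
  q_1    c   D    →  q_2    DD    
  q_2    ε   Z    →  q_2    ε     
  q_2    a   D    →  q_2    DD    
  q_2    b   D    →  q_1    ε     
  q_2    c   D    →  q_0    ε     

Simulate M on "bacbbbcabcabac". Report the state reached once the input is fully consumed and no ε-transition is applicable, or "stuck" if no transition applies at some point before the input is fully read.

(q_0, bacbbbcabcabac, Z) ⊢ (q_2, acbbbcabcabac, DDZ) ⊢ (q_2, cbbbcabcabac, DDDZ) ⊢ (q_0, bbbcabcabac, DDZ) ⊢ (q_2, bbcabcabac, DDDZ) ⊢ (q_1, bcabcabac, DDZ) ⊢ (q_0, cabcabac, DDDZ)
No transition for (q_0, c, top D); M blocks with input cabcabac remaining.

stuck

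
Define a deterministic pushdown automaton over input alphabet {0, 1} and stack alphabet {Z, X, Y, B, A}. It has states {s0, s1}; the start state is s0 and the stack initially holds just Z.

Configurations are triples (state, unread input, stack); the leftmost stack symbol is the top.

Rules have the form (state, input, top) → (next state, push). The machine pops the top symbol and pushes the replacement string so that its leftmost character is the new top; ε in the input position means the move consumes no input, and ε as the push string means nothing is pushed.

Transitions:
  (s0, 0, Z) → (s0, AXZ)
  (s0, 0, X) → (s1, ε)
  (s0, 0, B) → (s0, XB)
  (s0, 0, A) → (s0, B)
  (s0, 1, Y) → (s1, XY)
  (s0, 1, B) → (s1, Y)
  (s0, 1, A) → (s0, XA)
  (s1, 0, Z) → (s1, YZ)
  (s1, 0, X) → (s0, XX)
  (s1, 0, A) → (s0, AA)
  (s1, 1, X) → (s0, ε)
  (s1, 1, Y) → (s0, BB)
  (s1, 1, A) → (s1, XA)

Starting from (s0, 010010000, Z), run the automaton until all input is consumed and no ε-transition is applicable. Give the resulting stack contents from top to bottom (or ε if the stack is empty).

XBAAXZ

(s0, 010010000, Z)
  read 0, top Z: go to s0, push AXZ → (s0, 10010000, AXZ)
  read 1, top A: go to s0, push XA → (s0, 0010000, XAXZ)
  read 0, top X: go to s1, push ε → (s1, 010000, AXZ)
  read 0, top A: go to s0, push AA → (s0, 10000, AAXZ)
  read 1, top A: go to s0, push XA → (s0, 0000, XAAXZ)
  read 0, top X: go to s1, push ε → (s1, 000, AAXZ)
  read 0, top A: go to s0, push AA → (s0, 00, AAAXZ)
  read 0, top A: go to s0, push B → (s0, 0, BAAXZ)
  read 0, top B: go to s0, push XB → (s0, ε, XBAAXZ)
All input consumed in state s0 with stack XBAAXZ.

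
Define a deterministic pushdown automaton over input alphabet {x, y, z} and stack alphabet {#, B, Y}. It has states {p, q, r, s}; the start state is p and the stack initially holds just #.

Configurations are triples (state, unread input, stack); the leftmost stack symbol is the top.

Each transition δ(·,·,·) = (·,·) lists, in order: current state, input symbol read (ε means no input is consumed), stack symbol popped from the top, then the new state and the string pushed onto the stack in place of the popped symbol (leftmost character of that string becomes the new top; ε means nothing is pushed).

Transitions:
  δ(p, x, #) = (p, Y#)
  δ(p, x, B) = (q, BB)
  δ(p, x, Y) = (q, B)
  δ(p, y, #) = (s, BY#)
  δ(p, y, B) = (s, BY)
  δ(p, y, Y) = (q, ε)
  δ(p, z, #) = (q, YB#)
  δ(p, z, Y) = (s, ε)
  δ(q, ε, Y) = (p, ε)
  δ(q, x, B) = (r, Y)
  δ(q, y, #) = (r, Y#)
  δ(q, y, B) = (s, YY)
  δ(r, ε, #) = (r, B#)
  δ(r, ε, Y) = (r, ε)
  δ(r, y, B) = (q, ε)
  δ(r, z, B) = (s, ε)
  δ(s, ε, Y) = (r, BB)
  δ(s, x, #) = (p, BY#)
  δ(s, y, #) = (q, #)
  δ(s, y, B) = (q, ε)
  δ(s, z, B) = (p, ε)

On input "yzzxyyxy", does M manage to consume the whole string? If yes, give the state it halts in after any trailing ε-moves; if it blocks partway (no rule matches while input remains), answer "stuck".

r

(p, yzzxyyxy, #) ⊢ (s, zzxyyxy, BY#) ⊢ (p, zxyyxy, Y#) ⊢ (s, xyyxy, #) ⊢ (p, yyxy, BY#) ⊢ (s, yxy, BYY#) ⊢ (q, xy, YY#) ⊢ (p, xy, Y#) ⊢ (q, y, B#) ⊢ (s, ε, YY#) ⊢ (r, ε, BBY#)
All input consumed; M is in state r.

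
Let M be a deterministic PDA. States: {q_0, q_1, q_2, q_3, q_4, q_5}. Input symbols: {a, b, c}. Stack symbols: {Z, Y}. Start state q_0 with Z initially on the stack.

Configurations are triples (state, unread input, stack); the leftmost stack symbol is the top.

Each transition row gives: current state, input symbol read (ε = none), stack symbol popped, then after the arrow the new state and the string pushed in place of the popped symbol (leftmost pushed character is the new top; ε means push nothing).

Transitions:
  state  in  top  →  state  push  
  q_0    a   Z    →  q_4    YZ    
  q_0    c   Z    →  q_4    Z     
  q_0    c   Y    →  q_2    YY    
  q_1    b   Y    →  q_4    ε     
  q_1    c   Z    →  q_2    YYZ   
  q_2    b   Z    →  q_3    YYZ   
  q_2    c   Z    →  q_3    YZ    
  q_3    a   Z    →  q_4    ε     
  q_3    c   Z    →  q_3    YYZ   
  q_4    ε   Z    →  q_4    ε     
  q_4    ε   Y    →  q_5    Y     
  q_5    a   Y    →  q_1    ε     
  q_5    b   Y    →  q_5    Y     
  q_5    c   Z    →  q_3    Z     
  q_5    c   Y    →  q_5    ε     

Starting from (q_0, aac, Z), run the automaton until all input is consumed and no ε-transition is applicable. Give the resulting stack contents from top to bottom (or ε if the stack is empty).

(q_0, aac, Z)
  read a, top Z: go to q_4, push YZ → (q_4, ac, YZ)
  ε-move, top Y: go to q_5, push Y → (q_5, ac, YZ)
  read a, top Y: go to q_1, push ε → (q_1, c, Z)
  read c, top Z: go to q_2, push YYZ → (q_2, ε, YYZ)
All input consumed in state q_2 with stack YYZ.

YYZ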